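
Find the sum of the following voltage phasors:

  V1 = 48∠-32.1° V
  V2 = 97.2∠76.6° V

Step 1 — Convert each phasor to rectangular form:
  V1 = 48·(cos(-32.1°) + j·sin(-32.1°)) = 40.66 - j25.51 V
  V2 = 97.2·(cos(76.6°) + j·sin(76.6°)) = 22.53 + j94.55 V
Step 2 — Sum components: V_total = 63.19 + j69.05 V.
Step 3 — Convert to polar: |V_total| = 93.6 V, ∠V_total = 47.5°.

V_total = 93.6∠47.5° V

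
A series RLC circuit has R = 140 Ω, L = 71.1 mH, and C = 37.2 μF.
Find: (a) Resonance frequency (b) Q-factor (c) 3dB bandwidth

Step 1 — Resonance condition Im(Z)=0 gives ω₀ = 1/√(LC).
Step 2 — ω₀ = 1/√(0.0711·3.72e-05) = 614.9 rad/s.
Step 3 — f₀ = ω₀/(2π) = 97.86 Hz.
Step 4 — Series Q: Q = ω₀L/R = 614.9·0.0711/140 = 0.3123.
Step 5 — 3dB bandwidth: Δω = ω₀/Q = 1969 rad/s; BW = Δω/(2π) = 313.4 Hz.

(a) f₀ = 97.86 Hz  (b) Q = 0.3123  (c) BW = 313.4 Hz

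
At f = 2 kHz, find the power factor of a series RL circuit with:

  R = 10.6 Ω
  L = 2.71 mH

Step 1 — Angular frequency: ω = 2π·f = 2π·2000 = 1.257e+04 rad/s.
Step 2 — Component impedances:
  R: Z = R = 10.6 Ω
  L: Z = jωL = j·1.257e+04·0.00271 = 0 + j34.05 Ω
Step 3 — Series combination: Z_total = R + L = 10.6 + j34.05 Ω = 35.67∠72.7° Ω.
Step 4 — Power factor: PF = cos(φ) = Re(Z)/|Z| = 10.6/35.67 = 0.2972.
Step 5 — Type: Im(Z) = 34.05 ⇒ lagging (phase φ = 72.7°).

PF = 0.2972 (lagging, φ = 72.7°)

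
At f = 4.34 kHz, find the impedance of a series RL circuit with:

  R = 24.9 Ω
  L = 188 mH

Step 1 — Angular frequency: ω = 2π·f = 2π·4340 = 2.727e+04 rad/s.
Step 2 — Component impedances:
  R: Z = R = 24.9 Ω
  L: Z = jωL = j·2.727e+04·0.188 = 0 + j5127 Ω
Step 3 — Series combination: Z_total = R + L = 24.9 + j5127 Ω = 5127∠89.7° Ω.

Z = 24.9 + j5127 Ω = 5127∠89.7° Ω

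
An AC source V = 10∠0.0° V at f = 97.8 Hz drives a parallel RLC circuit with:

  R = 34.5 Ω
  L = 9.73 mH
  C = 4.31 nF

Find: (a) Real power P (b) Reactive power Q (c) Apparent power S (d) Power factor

Step 1 — Angular frequency: ω = 2π·f = 2π·97.8 = 614.5 rad/s.
Step 2 — Component impedances:
  R: Z = R = 34.5 Ω
  L: Z = jωL = j·614.5·0.00973 = 0 + j5.979 Ω
  C: Z = 1/(jωC) = -j/(ω·C) = 0 - j3.776e+05 Ω
Step 3 — Parallel combination: 1/Z_total = 1/R + 1/L + 1/C; Z_total = 1.006 + j5.805 Ω = 5.891∠80.2° Ω.
Step 4 — Source phasor: V = 10∠0.0° V = 10 V.
Step 5 — Current: I = V / Z = 0.2899 - j1.672 A = 1.697∠-80.2° A.
Step 6 — Complex power: S = V·I* = 2.899 + j16.72 VA.
Step 7 — Real power: P = Re(S) = 2.899 W.
Step 8 — Reactive power: Q = Im(S) = 16.72 VAR.
Step 9 — Apparent power: |S| = 16.97 VA.
Step 10 — Power factor: PF = P/|S| = 0.1708 (lagging).

(a) P = 2.899 W  (b) Q = 16.72 VAR  (c) S = 16.97 VA  (d) PF = 0.1708 (lagging)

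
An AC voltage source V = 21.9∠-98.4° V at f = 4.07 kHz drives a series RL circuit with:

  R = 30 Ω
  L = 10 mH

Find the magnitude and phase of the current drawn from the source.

Step 1 — Angular frequency: ω = 2π·f = 2π·4070 = 2.557e+04 rad/s.
Step 2 — Component impedances:
  R: Z = R = 30 Ω
  L: Z = jωL = j·2.557e+04·0.01 = 0 + j255.7 Ω
Step 3 — Series combination: Z_total = R + L = 30 + j255.7 Ω = 257.5∠83.3° Ω.
Step 4 — Source phasor: V = 21.9∠-98.4° V = -3.199 - j21.67 V.
Step 5 — Ohm's law: I = V / Z_total = (-3.199 - j21.67) / (30 + j255.7) = -0.08502 + j0.002537 A.
Step 6 — Convert to polar: |I| = 0.08506 A, ∠I = 178.3°.

I = 0.08506∠178.3° A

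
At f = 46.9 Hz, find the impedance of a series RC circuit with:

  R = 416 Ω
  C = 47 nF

Step 1 — Angular frequency: ω = 2π·f = 2π·46.9 = 294.7 rad/s.
Step 2 — Component impedances:
  R: Z = R = 416 Ω
  C: Z = 1/(jωC) = -j/(ω·C) = 0 - j7.22e+04 Ω
Step 3 — Series combination: Z_total = R + C = 416 - j7.22e+04 Ω = 7.22e+04∠-89.7° Ω.

Z = 416 - j7.22e+04 Ω = 7.22e+04∠-89.7° Ω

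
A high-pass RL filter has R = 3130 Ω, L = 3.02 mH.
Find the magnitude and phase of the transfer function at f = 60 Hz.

Step 1 — Angular frequency: ω = 2π·60 = 377 rad/s.
Step 2 — Transfer function: H(jω) = jωL/(R + jωL).
Step 3 — Numerator jωL = j·1.139; denominator R + jωL = 3130 + j1.139.
Step 4 — H = 1.323e-07 + j0.0003637.
Step 5 — Magnitude: |H| = 0.0003637 (-68.8 dB); phase: φ = 90.0°.

|H| = 0.0003637 (-68.8 dB), φ = 90.0°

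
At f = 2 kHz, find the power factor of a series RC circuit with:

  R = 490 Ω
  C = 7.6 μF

Step 1 — Angular frequency: ω = 2π·f = 2π·2000 = 1.257e+04 rad/s.
Step 2 — Component impedances:
  R: Z = R = 490 Ω
  C: Z = 1/(jωC) = -j/(ω·C) = 0 - j10.47 Ω
Step 3 — Series combination: Z_total = R + C = 490 - j10.47 Ω = 490.1∠-1.2° Ω.
Step 4 — Power factor: PF = cos(φ) = Re(Z)/|Z| = 490/490.1 = 0.9998.
Step 5 — Type: Im(Z) = -10.47 ⇒ leading (phase φ = -1.2°).

PF = 0.9998 (leading, φ = -1.2°)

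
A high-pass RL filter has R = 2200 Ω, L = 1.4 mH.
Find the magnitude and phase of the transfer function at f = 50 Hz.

Step 1 — Angular frequency: ω = 2π·50 = 314.2 rad/s.
Step 2 — Transfer function: H(jω) = jωL/(R + jωL).
Step 3 — Numerator jωL = j·0.4398; denominator R + jωL = 2200 + j0.4398.
Step 4 — H = 3.997e-08 + j0.0001999.
Step 5 — Magnitude: |H| = 0.0001999 (-74.0 dB); phase: φ = 90.0°.

|H| = 0.0001999 (-74.0 dB), φ = 90.0°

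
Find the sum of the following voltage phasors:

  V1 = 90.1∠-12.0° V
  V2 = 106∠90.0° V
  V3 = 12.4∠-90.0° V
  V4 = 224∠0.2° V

Step 1 — Convert each phasor to rectangular form:
  V1 = 90.1·(cos(-12.0°) + j·sin(-12.0°)) = 88.13 - j18.73 V
  V2 = 106·(cos(90.0°) + j·sin(90.0°)) = 0 + j106 V
  V3 = 12.4·(cos(-90.0°) + j·sin(-90.0°)) = 0 - j12.4 V
  V4 = 224·(cos(0.2°) + j·sin(0.2°)) = 224 + j0.7819 V
Step 2 — Sum components: V_total = 312.1 + j75.65 V.
Step 3 — Convert to polar: |V_total| = 321.2 V, ∠V_total = 13.6°.

V_total = 321.2∠13.6° V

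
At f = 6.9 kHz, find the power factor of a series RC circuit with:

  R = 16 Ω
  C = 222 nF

Step 1 — Angular frequency: ω = 2π·f = 2π·6900 = 4.335e+04 rad/s.
Step 2 — Component impedances:
  R: Z = R = 16 Ω
  C: Z = 1/(jωC) = -j/(ω·C) = 0 - j103.9 Ω
Step 3 — Series combination: Z_total = R + C = 16 - j103.9 Ω = 105.1∠-81.2° Ω.
Step 4 — Power factor: PF = cos(φ) = Re(Z)/|Z| = 16/105.1 = 0.1522.
Step 5 — Type: Im(Z) = -103.9 ⇒ leading (phase φ = -81.2°).

PF = 0.1522 (leading, φ = -81.2°)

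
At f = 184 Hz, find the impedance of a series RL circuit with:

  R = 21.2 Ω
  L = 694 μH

Step 1 — Angular frequency: ω = 2π·f = 2π·184 = 1156 rad/s.
Step 2 — Component impedances:
  R: Z = R = 21.2 Ω
  L: Z = jωL = j·1156·0.000694 = 0 + j0.8023 Ω
Step 3 — Series combination: Z_total = R + L = 21.2 + j0.8023 Ω = 21.22∠2.2° Ω.

Z = 21.2 + j0.8023 Ω = 21.22∠2.2° Ω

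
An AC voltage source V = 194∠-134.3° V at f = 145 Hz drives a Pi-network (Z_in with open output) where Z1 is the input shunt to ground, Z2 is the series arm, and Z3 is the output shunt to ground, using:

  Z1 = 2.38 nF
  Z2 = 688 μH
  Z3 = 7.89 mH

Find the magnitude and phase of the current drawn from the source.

Step 1 — Angular frequency: ω = 2π·f = 2π·145 = 911.1 rad/s.
Step 2 — Component impedances:
  Z1: Z = 1/(jωC) = -j/(ω·C) = 0 - j4.612e+05 Ω
  Z2: Z = jωL = j·911.1·0.000688 = 0 + j0.6268 Ω
  Z3: Z = jωL = j·911.1·0.00789 = 0 + j7.188 Ω
Step 3 — With open output, the series arm Z2 and the output shunt Z3 appear in series to ground: Z2 + Z3 = 0 + j7.815 Ω.
Step 4 — Parallel with input shunt Z1: Z_in = Z1 || (Z2 + Z3) = 0 + j7.815 Ω = 7.815∠90.0° Ω.
Step 5 — Source phasor: V = 194∠-134.3° V = -135.5 - j138.8 V.
Step 6 — Ohm's law: I = V / Z_total = (-135.5 - j138.8) / (0 + j7.815) = -17.77 + j17.34 A.
Step 7 — Convert to polar: |I| = 24.82 A, ∠I = 135.7°.

I = 24.82∠135.7° A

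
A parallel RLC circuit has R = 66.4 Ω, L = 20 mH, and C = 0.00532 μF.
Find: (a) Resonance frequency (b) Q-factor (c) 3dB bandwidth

Step 1 — Resonance: ω₀ = 1/√(LC) = 1/√(0.02·5.32e-09) = 9.695e+04 rad/s.
Step 2 — f₀ = ω₀/(2π) = 1.543e+04 Hz.
Step 3 — Parallel Q: Q = R/(ω₀L) = 66.4/(9.695e+04·0.02) = 0.03425.
Step 4 — Bandwidth: Δω = ω₀/Q = 2.831e+06 rad/s; BW = Δω/(2π) = 4.505e+05 Hz.

(a) f₀ = 1.543e+04 Hz  (b) Q = 0.03425  (c) BW = 4.505e+05 Hz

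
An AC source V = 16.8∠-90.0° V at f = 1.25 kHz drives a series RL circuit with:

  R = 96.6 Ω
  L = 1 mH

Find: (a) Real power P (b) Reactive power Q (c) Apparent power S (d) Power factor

Step 1 — Angular frequency: ω = 2π·f = 2π·1250 = 7854 rad/s.
Step 2 — Component impedances:
  R: Z = R = 96.6 Ω
  L: Z = jωL = j·7854·0.001 = 0 + j7.854 Ω
Step 3 — Series combination: Z_total = R + L = 96.6 + j7.854 Ω = 96.92∠4.6° Ω.
Step 4 — Source phasor: V = 16.8∠-90.0° V = 0 - j16.8 V.
Step 5 — Current: I = V / Z = -0.01405 - j0.1728 A = 0.1733∠-94.6° A.
Step 6 — Complex power: S = V·I* = 2.903 + j0.236 VA.
Step 7 — Real power: P = Re(S) = 2.903 W.
Step 8 — Reactive power: Q = Im(S) = 0.236 VAR.
Step 9 — Apparent power: |S| = 2.912 VA.
Step 10 — Power factor: PF = P/|S| = 0.9967 (lagging).

(a) P = 2.903 W  (b) Q = 0.236 VAR  (c) S = 2.912 VA  (d) PF = 0.9967 (lagging)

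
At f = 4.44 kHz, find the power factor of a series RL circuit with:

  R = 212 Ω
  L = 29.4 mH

Step 1 — Angular frequency: ω = 2π·f = 2π·4440 = 2.79e+04 rad/s.
Step 2 — Component impedances:
  R: Z = R = 212 Ω
  L: Z = jωL = j·2.79e+04·0.0294 = 0 + j820.2 Ω
Step 3 — Series combination: Z_total = R + L = 212 + j820.2 Ω = 847.1∠75.5° Ω.
Step 4 — Power factor: PF = cos(φ) = Re(Z)/|Z| = 212/847.1 = 0.2503.
Step 5 — Type: Im(Z) = 820.2 ⇒ lagging (phase φ = 75.5°).

PF = 0.2503 (lagging, φ = 75.5°)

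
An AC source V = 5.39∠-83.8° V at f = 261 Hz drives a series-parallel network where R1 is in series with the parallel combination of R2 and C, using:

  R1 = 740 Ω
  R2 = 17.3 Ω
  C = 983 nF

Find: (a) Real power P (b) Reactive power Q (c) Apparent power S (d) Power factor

Step 1 — Angular frequency: ω = 2π·f = 2π·261 = 1640 rad/s.
Step 2 — Component impedances:
  R1: Z = R = 740 Ω
  R2: Z = R = 17.3 Ω
  C: Z = 1/(jωC) = -j/(ω·C) = 0 - j620.3 Ω
Step 3 — Parallel branch: R2 || C = 1/(1/R2 + 1/C) = 17.29 - j0.4821 Ω.
Step 4 — Series with R1: Z_total = R1 + (R2 || C) = 757.3 - j0.4821 Ω = 757.3∠-0.0° Ω.
Step 5 — Source phasor: V = 5.39∠-83.8° V = 0.5821 - j5.358 V.
Step 6 — Current: I = V / Z = 0.0007732 - j0.007075 A = 0.007118∠-83.8° A.
Step 7 — Complex power: S = V·I* = 0.03836 - j2.442e-05 VA.
Step 8 — Real power: P = Re(S) = 0.03836 W.
Step 9 — Reactive power: Q = Im(S) = -2.442e-05 VAR.
Step 10 — Apparent power: |S| = 0.03836 VA.
Step 11 — Power factor: PF = P/|S| = 1 (leading).

(a) P = 0.03836 W  (b) Q = -2.442e-05 VAR  (c) S = 0.03836 VA  (d) PF = 1 (leading)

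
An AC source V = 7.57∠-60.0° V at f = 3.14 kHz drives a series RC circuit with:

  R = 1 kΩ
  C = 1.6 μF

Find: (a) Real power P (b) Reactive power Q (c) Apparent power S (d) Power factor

Step 1 — Angular frequency: ω = 2π·f = 2π·3140 = 1.973e+04 rad/s.
Step 2 — Component impedances:
  R: Z = R = 1000 Ω
  C: Z = 1/(jωC) = -j/(ω·C) = 0 - j31.68 Ω
Step 3 — Series combination: Z_total = R + C = 1000 - j31.68 Ω = 1001∠-1.8° Ω.
Step 4 — Source phasor: V = 7.57∠-60.0° V = 3.785 - j6.556 V.
Step 5 — Current: I = V / Z = 0.003989 - j0.006429 A = 0.007566∠-58.2° A.
Step 6 — Complex power: S = V·I* = 0.05725 - j0.001814 VA.
Step 7 — Real power: P = Re(S) = 0.05725 W.
Step 8 — Reactive power: Q = Im(S) = -0.001814 VAR.
Step 9 — Apparent power: |S| = 0.05728 VA.
Step 10 — Power factor: PF = P/|S| = 0.9995 (leading).

(a) P = 0.05725 W  (b) Q = -0.001814 VAR  (c) S = 0.05728 VA  (d) PF = 0.9995 (leading)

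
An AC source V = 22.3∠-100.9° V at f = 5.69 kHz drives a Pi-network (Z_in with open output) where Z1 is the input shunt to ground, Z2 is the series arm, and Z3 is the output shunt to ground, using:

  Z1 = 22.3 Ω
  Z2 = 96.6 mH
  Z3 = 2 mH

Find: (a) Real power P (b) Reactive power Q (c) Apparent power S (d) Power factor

Step 1 — Angular frequency: ω = 2π·f = 2π·5690 = 3.575e+04 rad/s.
Step 2 — Component impedances:
  Z1: Z = R = 22.3 Ω
  Z2: Z = jωL = j·3.575e+04·0.0966 = 0 + j3454 Ω
  Z3: Z = jωL = j·3.575e+04·0.002 = 0 + j71.5 Ω
Step 3 — With open output, the series arm Z2 and the output shunt Z3 appear in series to ground: Z2 + Z3 = 0 + j3525 Ω.
Step 4 — Parallel with input shunt Z1: Z_in = Z1 || (Z2 + Z3) = 22.3 + j0.1411 Ω = 22.3∠0.4° Ω.
Step 5 — Source phasor: V = 22.3∠-100.9° V = -4.217 - j21.9 V.
Step 6 — Current: I = V / Z = -0.1953 - j0.9808 A = 1∠-101.3° A.
Step 7 — Complex power: S = V·I* = 22.3 + j0.1411 VA.
Step 8 — Real power: P = Re(S) = 22.3 W.
Step 9 — Reactive power: Q = Im(S) = 0.1411 VAR.
Step 10 — Apparent power: |S| = 22.3 VA.
Step 11 — Power factor: PF = P/|S| = 1 (lagging).

(a) P = 22.3 W  (b) Q = 0.1411 VAR  (c) S = 22.3 VA  (d) PF = 1 (lagging)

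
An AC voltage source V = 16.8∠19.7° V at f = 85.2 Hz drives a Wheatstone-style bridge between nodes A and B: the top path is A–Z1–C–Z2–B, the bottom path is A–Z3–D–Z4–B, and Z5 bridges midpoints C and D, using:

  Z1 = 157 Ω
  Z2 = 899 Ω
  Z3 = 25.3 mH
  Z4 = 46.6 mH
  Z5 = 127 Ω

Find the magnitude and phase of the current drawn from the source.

Step 1 — Angular frequency: ω = 2π·f = 2π·85.2 = 535.3 rad/s.
Step 2 — Component impedances:
  Z1: Z = R = 157 Ω
  Z2: Z = R = 899 Ω
  Z3: Z = jωL = j·535.3·0.0253 = 0 + j13.54 Ω
  Z4: Z = jωL = j·535.3·0.0466 = 0 + j24.95 Ω
  Z5: Z = R = 127 Ω
Step 3 — Bridge requires nodal analysis (the Z5 bridge couples midpoints C and D, so the two paths cannot be reduced to a simple series/parallel combination). Setting node B to ground and injecting 1 A at node A, the 3-node admittance system at A, C, D solves to V_A = Z_AB = 1.634 + j38.41 Ω = 38.45∠87.6° Ω.
Step 4 — Source phasor: V = 16.8∠19.7° V = 15.82 + j5.663 V.
Step 5 — Ohm's law: I = V / Z_total = (15.82 + j5.663) / (1.634 + j38.41) = 0.1646 - j0.4048 A.
Step 6 — Convert to polar: |I| = 0.437 A, ∠I = -67.9°.

I = 0.437∠-67.9° A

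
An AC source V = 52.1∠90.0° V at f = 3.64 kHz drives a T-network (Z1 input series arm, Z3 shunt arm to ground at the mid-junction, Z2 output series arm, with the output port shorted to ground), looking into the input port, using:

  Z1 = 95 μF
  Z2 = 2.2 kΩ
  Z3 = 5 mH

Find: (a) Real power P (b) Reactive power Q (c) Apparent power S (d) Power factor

Step 1 — Angular frequency: ω = 2π·f = 2π·3640 = 2.287e+04 rad/s.
Step 2 — Component impedances:
  Z1: Z = 1/(jωC) = -j/(ω·C) = 0 - j0.4603 Ω
  Z2: Z = R = 2200 Ω
  Z3: Z = jωL = j·2.287e+04·0.005 = 0 + j114.4 Ω
Step 3 — With the output port shorted to ground, the output series arm Z2 runs from the junction to ground; the shunt arm Z3 also runs from the junction to ground. They appear in parallel: Z3 || Z2 = 5.928 + j114 Ω.
Step 4 — Series with input arm Z1: Z_in = Z1 + (Z3 || Z2) = 5.928 + j113.6 Ω = 113.7∠87.0° Ω.
Step 5 — Source phasor: V = 52.1∠90.0° V = 0 + j52.1 V.
Step 6 — Current: I = V / Z = 0.4574 + j0.02387 A = 0.4581∠3.0° A.
Step 7 — Complex power: S = V·I* = 1.244 + j23.83 VA.
Step 8 — Real power: P = Re(S) = 1.244 W.
Step 9 — Reactive power: Q = Im(S) = 23.83 VAR.
Step 10 — Apparent power: |S| = 23.87 VA.
Step 11 — Power factor: PF = P/|S| = 0.05212 (lagging).

(a) P = 1.244 W  (b) Q = 23.83 VAR  (c) S = 23.87 VA  (d) PF = 0.05212 (lagging)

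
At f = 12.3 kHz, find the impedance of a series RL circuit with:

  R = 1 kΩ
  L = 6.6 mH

Step 1 — Angular frequency: ω = 2π·f = 2π·1.23e+04 = 7.728e+04 rad/s.
Step 2 — Component impedances:
  R: Z = R = 1000 Ω
  L: Z = jωL = j·7.728e+04·0.0066 = 0 + j510.1 Ω
Step 3 — Series combination: Z_total = R + L = 1000 + j510.1 Ω = 1123∠27.0° Ω.

Z = 1000 + j510.1 Ω = 1123∠27.0° Ω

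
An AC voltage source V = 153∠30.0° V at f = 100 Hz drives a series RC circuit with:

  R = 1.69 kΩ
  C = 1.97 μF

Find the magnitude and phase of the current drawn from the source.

Step 1 — Angular frequency: ω = 2π·f = 2π·100 = 628.3 rad/s.
Step 2 — Component impedances:
  R: Z = R = 1690 Ω
  C: Z = 1/(jωC) = -j/(ω·C) = 0 - j807.9 Ω
Step 3 — Series combination: Z_total = R + C = 1690 - j807.9 Ω = 1873∠-25.5° Ω.
Step 4 — Source phasor: V = 153∠30.0° V = 132.5 + j76.5 V.
Step 5 — Ohm's law: I = V / Z_total = (132.5 + j76.5) / (1690 - j807.9) = 0.04621 + j0.06735 A.
Step 6 — Convert to polar: |I| = 0.08168 A, ∠I = 55.5°.

I = 0.08168∠55.5° A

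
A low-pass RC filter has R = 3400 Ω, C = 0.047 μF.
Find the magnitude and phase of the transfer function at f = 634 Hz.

Step 1 — Angular frequency: ω = 2π·634 = 3984 rad/s.
Step 2 — Transfer function: H(jω) = 1/(1 + jωRC).
Step 3 — Denominator: 1 + jωRC = 1 + j·3984·3400·4.7e-08 = 1 + j0.6366.
Step 4 — H = 0.7116 - j0.453.
Step 5 — Magnitude: |H| = 0.8436 (-1.5 dB); phase: φ = -32.5°.

|H| = 0.8436 (-1.5 dB), φ = -32.5°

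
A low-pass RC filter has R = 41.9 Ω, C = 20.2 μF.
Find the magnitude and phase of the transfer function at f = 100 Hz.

Step 1 — Angular frequency: ω = 2π·100 = 628.3 rad/s.
Step 2 — Transfer function: H(jω) = 1/(1 + jωRC).
Step 3 — Denominator: 1 + jωRC = 1 + j·628.3·41.9·2.02e-05 = 1 + j0.5318.
Step 4 — H = 0.7795 - j0.4146.
Step 5 — Magnitude: |H| = 0.8829 (-1.1 dB); phase: φ = -28.0°.

|H| = 0.8829 (-1.1 dB), φ = -28.0°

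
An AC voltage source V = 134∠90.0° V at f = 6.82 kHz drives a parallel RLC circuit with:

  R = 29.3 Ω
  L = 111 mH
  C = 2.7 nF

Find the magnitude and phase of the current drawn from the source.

Step 1 — Angular frequency: ω = 2π·f = 2π·6820 = 4.285e+04 rad/s.
Step 2 — Component impedances:
  R: Z = R = 29.3 Ω
  L: Z = jωL = j·4.285e+04·0.111 = 0 + j4756 Ω
  C: Z = 1/(jωC) = -j/(ω·C) = 0 - j8643 Ω
Step 3 — Parallel combination: 1/Z_total = 1/R + 1/L + 1/C; Z_total = 29.3 + j0.08116 Ω = 29.3∠0.2° Ω.
Step 4 — Source phasor: V = 134∠90.0° V = 0 + j134 V.
Step 5 — Ohm's law: I = V / Z_total = (0 + j134) / (29.3 + j0.08116) = 0.01267 + j4.573 A.
Step 6 — Convert to polar: |I| = 4.573 A, ∠I = 89.8°.

I = 4.573∠89.8° A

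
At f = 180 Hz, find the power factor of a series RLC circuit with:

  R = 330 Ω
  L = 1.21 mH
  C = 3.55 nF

Step 1 — Angular frequency: ω = 2π·f = 2π·180 = 1131 rad/s.
Step 2 — Component impedances:
  R: Z = R = 330 Ω
  L: Z = jωL = j·1131·0.00121 = 0 + j1.368 Ω
  C: Z = 1/(jωC) = -j/(ω·C) = 0 - j2.491e+05 Ω
Step 3 — Series combination: Z_total = R + L + C = 330 - j2.491e+05 Ω = 2.491e+05∠-89.9° Ω.
Step 4 — Power factor: PF = cos(φ) = Re(Z)/|Z| = 330/2.491e+05 = 0.001325.
Step 5 — Type: Im(Z) = -2.491e+05 ⇒ leading (phase φ = -89.9°).

PF = 0.001325 (leading, φ = -89.9°)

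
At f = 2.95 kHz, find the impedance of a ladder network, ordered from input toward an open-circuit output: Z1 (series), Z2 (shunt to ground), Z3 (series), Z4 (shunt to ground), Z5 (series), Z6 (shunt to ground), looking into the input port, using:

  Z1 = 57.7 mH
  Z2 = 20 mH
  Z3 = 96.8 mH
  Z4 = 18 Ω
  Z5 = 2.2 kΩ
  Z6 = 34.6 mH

Step 1 — Angular frequency: ω = 2π·f = 2π·2950 = 1.854e+04 rad/s.
Step 2 — Component impedances:
  Z1: Z = jωL = j·1.854e+04·0.0577 = 0 + j1069 Ω
  Z2: Z = jωL = j·1.854e+04·0.02 = 0 + j370.7 Ω
  Z3: Z = jωL = j·1.854e+04·0.0968 = 0 + j1794 Ω
  Z4: Z = R = 18 Ω
  Z5: Z = R = 2200 Ω
  Z6: Z = jωL = j·1.854e+04·0.0346 = 0 + j641.3 Ω
Step 3 — Ladder network (open output): work backward from the far end, alternating series and parallel combinations. Z_in = 0.5238 + j1377 Ω = 1377∠90.0° Ω.

Z = 0.5238 + j1377 Ω = 1377∠90.0° Ω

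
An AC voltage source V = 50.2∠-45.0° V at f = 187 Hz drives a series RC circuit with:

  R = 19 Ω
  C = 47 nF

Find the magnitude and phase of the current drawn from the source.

Step 1 — Angular frequency: ω = 2π·f = 2π·187 = 1175 rad/s.
Step 2 — Component impedances:
  R: Z = R = 19 Ω
  C: Z = 1/(jωC) = -j/(ω·C) = 0 - j1.811e+04 Ω
Step 3 — Series combination: Z_total = R + C = 19 - j1.811e+04 Ω = 1.811e+04∠-89.9° Ω.
Step 4 — Source phasor: V = 50.2∠-45.0° V = 35.5 - j35.5 V.
Step 5 — Ohm's law: I = V / Z_total = (35.5 - j35.5) / (19 - j1.811e+04) = 0.001962 + j0.001958 A.
Step 6 — Convert to polar: |I| = 0.002772 A, ∠I = 44.9°.

I = 0.002772∠44.9° A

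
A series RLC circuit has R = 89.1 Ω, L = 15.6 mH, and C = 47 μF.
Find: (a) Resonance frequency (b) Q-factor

Step 1 — Resonance condition Im(Z)=0 gives ω₀ = 1/√(LC).
Step 2 — ω₀ = 1/√(0.0156·4.7e-05) = 1168 rad/s.
Step 3 — f₀ = ω₀/(2π) = 185.9 Hz.
Step 4 — Series Q: Q = ω₀L/R = 1168·0.0156/89.1 = 0.2045.

(a) f₀ = 185.9 Hz  (b) Q = 0.2045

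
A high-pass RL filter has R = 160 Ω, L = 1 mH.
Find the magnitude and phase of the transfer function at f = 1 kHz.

Step 1 — Angular frequency: ω = 2π·1000 = 6283 rad/s.
Step 2 — Transfer function: H(jω) = jωL/(R + jωL).
Step 3 — Numerator jωL = j·6.283; denominator R + jωL = 160 + j6.283.
Step 4 — H = 0.00154 + j0.03921.
Step 5 — Magnitude: |H| = 0.03924 (-28.1 dB); phase: φ = 87.8°.

|H| = 0.03924 (-28.1 dB), φ = 87.8°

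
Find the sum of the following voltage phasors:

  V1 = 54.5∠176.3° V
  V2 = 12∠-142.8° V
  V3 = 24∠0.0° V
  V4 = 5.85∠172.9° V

Step 1 — Convert each phasor to rectangular form:
  V1 = 54.5·(cos(176.3°) + j·sin(176.3°)) = -54.39 + j3.517 V
  V2 = 12·(cos(-142.8°) + j·sin(-142.8°)) = -9.558 - j7.255 V
  V3 = 24·(cos(0.0°) + j·sin(0.0°)) = 24 V
  V4 = 5.85·(cos(172.9°) + j·sin(172.9°)) = -5.805 + j0.7231 V
Step 2 — Sum components: V_total = -45.75 - j3.015 V.
Step 3 — Convert to polar: |V_total| = 45.85 V, ∠V_total = -176.2°.

V_total = 45.85∠-176.2° V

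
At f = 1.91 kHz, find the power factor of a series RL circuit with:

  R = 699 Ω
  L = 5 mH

Step 1 — Angular frequency: ω = 2π·f = 2π·1910 = 1.2e+04 rad/s.
Step 2 — Component impedances:
  R: Z = R = 699 Ω
  L: Z = jωL = j·1.2e+04·0.005 = 0 + j60 Ω
Step 3 — Series combination: Z_total = R + L = 699 + j60 Ω = 701.6∠4.9° Ω.
Step 4 — Power factor: PF = cos(φ) = Re(Z)/|Z| = 699/701.6 = 0.9963.
Step 5 — Type: Im(Z) = 60 ⇒ lagging (phase φ = 4.9°).

PF = 0.9963 (lagging, φ = 4.9°)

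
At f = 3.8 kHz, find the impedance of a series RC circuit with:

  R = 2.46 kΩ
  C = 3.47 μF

Step 1 — Angular frequency: ω = 2π·f = 2π·3800 = 2.388e+04 rad/s.
Step 2 — Component impedances:
  R: Z = R = 2460 Ω
  C: Z = 1/(jωC) = -j/(ω·C) = 0 - j12.07 Ω
Step 3 — Series combination: Z_total = R + C = 2460 - j12.07 Ω = 2460∠-0.3° Ω.

Z = 2460 - j12.07 Ω = 2460∠-0.3° Ω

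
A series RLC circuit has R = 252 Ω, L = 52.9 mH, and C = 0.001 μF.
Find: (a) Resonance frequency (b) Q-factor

Step 1 — Resonance condition Im(Z)=0 gives ω₀ = 1/√(LC).
Step 2 — ω₀ = 1/√(0.0529·1e-09) = 1.375e+05 rad/s.
Step 3 — f₀ = ω₀/(2π) = 2.188e+04 Hz.
Step 4 — Series Q: Q = ω₀L/R = 1.375e+05·0.0529/252 = 28.86.

(a) f₀ = 2.188e+04 Hz  (b) Q = 28.86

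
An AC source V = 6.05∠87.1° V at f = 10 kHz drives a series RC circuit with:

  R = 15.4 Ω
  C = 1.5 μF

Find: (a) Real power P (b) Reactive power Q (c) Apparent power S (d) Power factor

Step 1 — Angular frequency: ω = 2π·f = 2π·1e+04 = 6.283e+04 rad/s.
Step 2 — Component impedances:
  R: Z = R = 15.4 Ω
  C: Z = 1/(jωC) = -j/(ω·C) = 0 - j10.61 Ω
Step 3 — Series combination: Z_total = R + C = 15.4 - j10.61 Ω = 18.7∠-34.6° Ω.
Step 4 — Source phasor: V = 6.05∠87.1° V = 0.3061 + j6.042 V.
Step 5 — Current: I = V / Z = -0.1698 + j0.2753 A = 0.3235∠121.7° A.
Step 6 — Complex power: S = V·I* = 1.612 - j1.11 VA.
Step 7 — Real power: P = Re(S) = 1.612 W.
Step 8 — Reactive power: Q = Im(S) = -1.11 VAR.
Step 9 — Apparent power: |S| = 1.957 VA.
Step 10 — Power factor: PF = P/|S| = 0.8235 (leading).

(a) P = 1.612 W  (b) Q = -1.11 VAR  (c) S = 1.957 VA  (d) PF = 0.8235 (leading)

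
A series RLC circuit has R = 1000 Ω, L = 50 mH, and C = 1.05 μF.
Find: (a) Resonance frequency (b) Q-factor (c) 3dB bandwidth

Step 1 — Resonance: ω₀ = 1/√(LC) = 1/√(0.05·1.05e-06) = 4364 rad/s.
Step 2 — f₀ = ω₀/(2π) = 694.6 Hz.
Step 3 — Series Q: Q = ω₀L/R = 4364·0.05/1000 = 0.2182.
Step 4 — Bandwidth: Δω = ω₀/Q = 2e+04 rad/s; BW = Δω/(2π) = 3183 Hz.

(a) f₀ = 694.6 Hz  (b) Q = 0.2182  (c) BW = 3183 Hz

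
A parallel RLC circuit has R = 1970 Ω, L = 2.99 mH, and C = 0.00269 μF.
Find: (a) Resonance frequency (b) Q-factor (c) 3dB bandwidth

Step 1 — Resonance: ω₀ = 1/√(LC) = 1/√(0.00299·2.69e-09) = 3.526e+05 rad/s.
Step 2 — f₀ = ω₀/(2π) = 5.612e+04 Hz.
Step 3 — Parallel Q: Q = R/(ω₀L) = 1970/(3.526e+05·0.00299) = 1.869.
Step 4 — Bandwidth: Δω = ω₀/Q = 1.887e+05 rad/s; BW = Δω/(2π) = 3.003e+04 Hz.

(a) f₀ = 5.612e+04 Hz  (b) Q = 1.869  (c) BW = 3.003e+04 Hz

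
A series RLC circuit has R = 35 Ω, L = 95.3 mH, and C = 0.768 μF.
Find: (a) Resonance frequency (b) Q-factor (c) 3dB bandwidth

Step 1 — Resonance: ω₀ = 1/√(LC) = 1/√(0.0953·7.68e-07) = 3696 rad/s.
Step 2 — f₀ = ω₀/(2π) = 588.3 Hz.
Step 3 — Series Q: Q = ω₀L/R = 3696·0.0953/35 = 10.06.
Step 4 — Bandwidth: Δω = ω₀/Q = 367.3 rad/s; BW = Δω/(2π) = 58.45 Hz.

(a) f₀ = 588.3 Hz  (b) Q = 10.06  (c) BW = 58.45 Hz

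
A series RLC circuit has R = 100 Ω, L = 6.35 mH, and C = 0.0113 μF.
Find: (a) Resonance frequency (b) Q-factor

Step 1 — Resonance condition Im(Z)=0 gives ω₀ = 1/√(LC).
Step 2 — ω₀ = 1/√(0.00635·1.13e-08) = 1.181e+05 rad/s.
Step 3 — f₀ = ω₀/(2π) = 1.879e+04 Hz.
Step 4 — Series Q: Q = ω₀L/R = 1.181e+05·0.00635/100 = 7.496.

(a) f₀ = 1.879e+04 Hz  (b) Q = 7.496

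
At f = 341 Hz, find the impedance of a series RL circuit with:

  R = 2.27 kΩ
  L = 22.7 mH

Step 1 — Angular frequency: ω = 2π·f = 2π·341 = 2143 rad/s.
Step 2 — Component impedances:
  R: Z = R = 2270 Ω
  L: Z = jωL = j·2143·0.0227 = 0 + j48.64 Ω
Step 3 — Series combination: Z_total = R + L = 2270 + j48.64 Ω = 2271∠1.2° Ω.

Z = 2270 + j48.64 Ω = 2271∠1.2° Ω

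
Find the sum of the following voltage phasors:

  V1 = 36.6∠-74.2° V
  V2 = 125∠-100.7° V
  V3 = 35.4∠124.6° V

Step 1 — Convert each phasor to rectangular form:
  V1 = 36.6·(cos(-74.2°) + j·sin(-74.2°)) = 9.965 - j35.22 V
  V2 = 125·(cos(-100.7°) + j·sin(-100.7°)) = -23.21 - j122.8 V
  V3 = 35.4·(cos(124.6°) + j·sin(124.6°)) = -20.1 + j29.14 V
Step 2 — Sum components: V_total = -33.34 - j128.9 V.
Step 3 — Convert to polar: |V_total| = 133.1 V, ∠V_total = -104.5°.

V_total = 133.1∠-104.5° V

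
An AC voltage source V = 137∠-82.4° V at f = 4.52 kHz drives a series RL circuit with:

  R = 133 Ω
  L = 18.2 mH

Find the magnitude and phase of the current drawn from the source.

Step 1 — Angular frequency: ω = 2π·f = 2π·4520 = 2.84e+04 rad/s.
Step 2 — Component impedances:
  R: Z = R = 133 Ω
  L: Z = jωL = j·2.84e+04·0.0182 = 0 + j516.9 Ω
Step 3 — Series combination: Z_total = R + L = 133 + j516.9 Ω = 533.7∠75.6° Ω.
Step 4 — Source phasor: V = 137∠-82.4° V = 18.12 - j135.8 V.
Step 5 — Ohm's law: I = V / Z_total = (18.12 - j135.8) / (133 + j516.9) = -0.2379 - j0.09628 A.
Step 6 — Convert to polar: |I| = 0.2567 A, ∠I = -158.0°.

I = 0.2567∠-158.0° A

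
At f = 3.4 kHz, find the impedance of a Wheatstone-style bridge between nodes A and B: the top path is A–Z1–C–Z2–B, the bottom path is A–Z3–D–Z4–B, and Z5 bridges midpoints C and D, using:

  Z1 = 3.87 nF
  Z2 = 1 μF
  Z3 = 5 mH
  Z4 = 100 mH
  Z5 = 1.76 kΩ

Step 1 — Angular frequency: ω = 2π·f = 2π·3400 = 2.136e+04 rad/s.
Step 2 — Component impedances:
  Z1: Z = 1/(jωC) = -j/(ω·C) = 0 - j1.21e+04 Ω
  Z2: Z = 1/(jωC) = -j/(ω·C) = 0 - j46.81 Ω
  Z3: Z = jωL = j·2.136e+04·0.005 = 0 + j106.8 Ω
  Z4: Z = jωL = j·2.136e+04·0.1 = 0 + j2136 Ω
  Z5: Z = R = 1760 Ω
Step 3 — Bridge requires nodal analysis (the Z5 bridge couples midpoints C and D, so the two paths cannot be reduced to a simple series/parallel combination). Setting node B to ground and injecting 1 A at node A, the 3-node admittance system at A, C, D solves to V_A = Z_AB = 1262 + j937.4 Ω = 1572∠36.6° Ω.

Z = 1262 + j937.4 Ω = 1572∠36.6° Ω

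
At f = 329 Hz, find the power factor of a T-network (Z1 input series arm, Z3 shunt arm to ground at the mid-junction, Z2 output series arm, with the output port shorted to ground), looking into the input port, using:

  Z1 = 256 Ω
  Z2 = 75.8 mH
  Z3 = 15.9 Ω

Step 1 — Angular frequency: ω = 2π·f = 2π·329 = 2067 rad/s.
Step 2 — Component impedances:
  Z1: Z = R = 256 Ω
  Z2: Z = jωL = j·2067·0.0758 = 0 + j156.7 Ω
  Z3: Z = R = 15.9 Ω
Step 3 — With the output port shorted to ground, the output series arm Z2 runs from the junction to ground; the shunt arm Z3 also runs from the junction to ground. They appear in parallel: Z3 || Z2 = 15.74 + j1.597 Ω.
Step 4 — Series with input arm Z1: Z_in = Z1 + (Z3 || Z2) = 271.7 + j1.597 Ω = 271.7∠0.3° Ω.
Step 5 — Power factor: PF = cos(φ) = Re(Z)/|Z| = 271.7/271.7 = 1.
Step 6 — Type: Im(Z) = 1.597 ⇒ lagging (phase φ = 0.3°).

PF = 1 (lagging, φ = 0.3°)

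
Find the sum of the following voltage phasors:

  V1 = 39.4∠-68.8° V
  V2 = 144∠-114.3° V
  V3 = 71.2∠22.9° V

Step 1 — Convert each phasor to rectangular form:
  V1 = 39.4·(cos(-68.8°) + j·sin(-68.8°)) = 14.25 - j36.73 V
  V2 = 144·(cos(-114.3°) + j·sin(-114.3°)) = -59.26 - j131.2 V
  V3 = 71.2·(cos(22.9°) + j·sin(22.9°)) = 65.59 + j27.71 V
Step 2 — Sum components: V_total = 20.58 - j140.3 V.
Step 3 — Convert to polar: |V_total| = 141.8 V, ∠V_total = -81.7°.

V_total = 141.8∠-81.7° V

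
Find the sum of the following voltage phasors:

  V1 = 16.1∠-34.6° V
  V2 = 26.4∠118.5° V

Step 1 — Convert each phasor to rectangular form:
  V1 = 16.1·(cos(-34.6°) + j·sin(-34.6°)) = 13.25 - j9.142 V
  V2 = 26.4·(cos(118.5°) + j·sin(118.5°)) = -12.6 + j23.2 V
Step 2 — Sum components: V_total = 0.6555 + j14.06 V.
Step 3 — Convert to polar: |V_total| = 14.07 V, ∠V_total = 87.3°.

V_total = 14.07∠87.3° V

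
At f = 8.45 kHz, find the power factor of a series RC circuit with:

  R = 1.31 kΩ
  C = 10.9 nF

Step 1 — Angular frequency: ω = 2π·f = 2π·8450 = 5.309e+04 rad/s.
Step 2 — Component impedances:
  R: Z = R = 1310 Ω
  C: Z = 1/(jωC) = -j/(ω·C) = 0 - j1728 Ω
Step 3 — Series combination: Z_total = R + C = 1310 - j1728 Ω = 2168∠-52.8° Ω.
Step 4 — Power factor: PF = cos(φ) = Re(Z)/|Z| = 1310/2168.4 = 0.6041.
Step 5 — Type: Im(Z) = -1728 ⇒ leading (phase φ = -52.8°).

PF = 0.6041 (leading, φ = -52.8°)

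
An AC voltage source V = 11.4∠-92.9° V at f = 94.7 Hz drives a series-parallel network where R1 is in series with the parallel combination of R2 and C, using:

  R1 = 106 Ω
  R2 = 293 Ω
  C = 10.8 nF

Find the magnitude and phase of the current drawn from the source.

Step 1 — Angular frequency: ω = 2π·f = 2π·94.7 = 595 rad/s.
Step 2 — Component impedances:
  R1: Z = R = 106 Ω
  R2: Z = R = 293 Ω
  C: Z = 1/(jωC) = -j/(ω·C) = 0 - j1.556e+05 Ω
Step 3 — Parallel branch: R2 || C = 1/(1/R2 + 1/C) = 293 - j0.5517 Ω.
Step 4 — Series with R1: Z_total = R1 + (R2 || C) = 399 - j0.5517 Ω = 399∠-0.1° Ω.
Step 5 — Source phasor: V = 11.4∠-92.9° V = -0.5768 - j11.39 V.
Step 6 — Ohm's law: I = V / Z_total = (-0.5768 - j11.39) / (399 - j0.5517) = -0.001406 - j0.02854 A.
Step 7 — Convert to polar: |I| = 0.02857 A, ∠I = -92.8°.

I = 0.02857∠-92.8° A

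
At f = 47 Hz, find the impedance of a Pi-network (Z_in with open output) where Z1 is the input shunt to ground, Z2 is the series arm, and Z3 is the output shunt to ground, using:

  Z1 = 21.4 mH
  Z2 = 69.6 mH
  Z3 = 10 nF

Step 1 — Angular frequency: ω = 2π·f = 2π·47 = 295.3 rad/s.
Step 2 — Component impedances:
  Z1: Z = jωL = j·295.3·0.0214 = 0 + j6.32 Ω
  Z2: Z = jωL = j·295.3·0.0696 = 0 + j20.55 Ω
  Z3: Z = 1/(jωC) = -j/(ω·C) = 0 - j3.386e+05 Ω
Step 3 — With open output, the series arm Z2 and the output shunt Z3 appear in series to ground: Z2 + Z3 = 0 - j3.386e+05 Ω.
Step 4 — Parallel with input shunt Z1: Z_in = Z1 || (Z2 + Z3) = 0 + j6.32 Ω = 6.32∠90.0° Ω.

Z = 0 + j6.32 Ω = 6.32∠90.0° Ω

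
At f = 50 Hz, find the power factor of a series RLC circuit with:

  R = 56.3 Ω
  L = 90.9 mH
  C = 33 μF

Step 1 — Angular frequency: ω = 2π·f = 2π·50 = 314.2 rad/s.
Step 2 — Component impedances:
  R: Z = R = 56.3 Ω
  L: Z = jωL = j·314.2·0.0909 = 0 + j28.56 Ω
  C: Z = 1/(jωC) = -j/(ω·C) = 0 - j96.46 Ω
Step 3 — Series combination: Z_total = R + L + C = 56.3 - j67.9 Ω = 88.21∠-50.3° Ω.
Step 4 — Power factor: PF = cos(φ) = Re(Z)/|Z| = 56.3/88.205 = 0.6383.
Step 5 — Type: Im(Z) = -67.9 ⇒ leading (phase φ = -50.3°).

PF = 0.6383 (leading, φ = -50.3°)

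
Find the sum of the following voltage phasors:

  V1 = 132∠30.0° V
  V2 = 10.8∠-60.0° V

Step 1 — Convert each phasor to rectangular form:
  V1 = 132·(cos(30.0°) + j·sin(30.0°)) = 114.3 + j66 V
  V2 = 10.8·(cos(-60.0°) + j·sin(-60.0°)) = 5.4 - j9.353 V
Step 2 — Sum components: V_total = 119.7 + j56.65 V.
Step 3 — Convert to polar: |V_total| = 132.4 V, ∠V_total = 25.3°.

V_total = 132.4∠25.3° V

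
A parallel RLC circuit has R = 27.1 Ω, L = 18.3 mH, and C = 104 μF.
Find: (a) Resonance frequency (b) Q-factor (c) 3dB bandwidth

Step 1 — Resonance: ω₀ = 1/√(LC) = 1/√(0.0183·0.000104) = 724.9 rad/s.
Step 2 — f₀ = ω₀/(2π) = 115.4 Hz.
Step 3 — Parallel Q: Q = R/(ω₀L) = 27.1/(724.9·0.0183) = 2.043.
Step 4 — Bandwidth: Δω = ω₀/Q = 354.8 rad/s; BW = Δω/(2π) = 56.47 Hz.

(a) f₀ = 115.4 Hz  (b) Q = 2.043  (c) BW = 56.47 Hz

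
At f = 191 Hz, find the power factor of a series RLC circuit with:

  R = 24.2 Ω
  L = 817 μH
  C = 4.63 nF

Step 1 — Angular frequency: ω = 2π·f = 2π·191 = 1200 rad/s.
Step 2 — Component impedances:
  R: Z = R = 24.2 Ω
  L: Z = jωL = j·1200·0.000817 = 0 + j0.9805 Ω
  C: Z = 1/(jωC) = -j/(ω·C) = 0 - j1.8e+05 Ω
Step 3 — Series combination: Z_total = R + L + C = 24.2 - j1.8e+05 Ω = 1.8e+05∠-90.0° Ω.
Step 4 — Power factor: PF = cos(φ) = Re(Z)/|Z| = 24.2/1.7997e+05 = 0.0001345.
Step 5 — Type: Im(Z) = -1.8e+05 ⇒ leading (phase φ = -90.0°).

PF = 0.0001345 (leading, φ = -90.0°)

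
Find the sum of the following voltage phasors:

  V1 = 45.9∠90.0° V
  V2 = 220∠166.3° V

Step 1 — Convert each phasor to rectangular form:
  V1 = 45.9·(cos(90.0°) + j·sin(90.0°)) = 0 + j45.9 V
  V2 = 220·(cos(166.3°) + j·sin(166.3°)) = -213.7 + j52.1 V
Step 2 — Sum components: V_total = -213.7 + j98 V.
Step 3 — Convert to polar: |V_total| = 235.1 V, ∠V_total = 155.4°.

V_total = 235.1∠155.4° V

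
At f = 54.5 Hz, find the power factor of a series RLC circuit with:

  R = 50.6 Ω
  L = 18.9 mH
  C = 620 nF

Step 1 — Angular frequency: ω = 2π·f = 2π·54.5 = 342.4 rad/s.
Step 2 — Component impedances:
  R: Z = R = 50.6 Ω
  L: Z = jωL = j·342.4·0.0189 = 0 + j6.472 Ω
  C: Z = 1/(jωC) = -j/(ω·C) = 0 - j4710 Ω
Step 3 — Series combination: Z_total = R + L + C = 50.6 - j4704 Ω = 4704∠-89.4° Ω.
Step 4 — Power factor: PF = cos(φ) = Re(Z)/|Z| = 50.6/4704 = 0.01076.
Step 5 — Type: Im(Z) = -4704 ⇒ leading (phase φ = -89.4°).

PF = 0.01076 (leading, φ = -89.4°)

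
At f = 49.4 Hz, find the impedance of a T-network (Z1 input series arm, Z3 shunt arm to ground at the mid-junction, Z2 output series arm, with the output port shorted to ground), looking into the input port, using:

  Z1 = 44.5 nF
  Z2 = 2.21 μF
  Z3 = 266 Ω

Step 1 — Angular frequency: ω = 2π·f = 2π·49.4 = 310.4 rad/s.
Step 2 — Component impedances:
  Z1: Z = 1/(jωC) = -j/(ω·C) = 0 - j7.24e+04 Ω
  Z2: Z = 1/(jωC) = -j/(ω·C) = 0 - j1458 Ω
  Z3: Z = R = 266 Ω
Step 3 — With the output port shorted to ground, the output series arm Z2 runs from the junction to ground; the shunt arm Z3 also runs from the junction to ground. They appear in parallel: Z3 || Z2 = 257.4 - j46.97 Ω.
Step 4 — Series with input arm Z1: Z_in = Z1 + (Z3 || Z2) = 257.4 - j7.245e+04 Ω = 7.245e+04∠-89.8° Ω.

Z = 257.4 - j7.245e+04 Ω = 7.245e+04∠-89.8° Ω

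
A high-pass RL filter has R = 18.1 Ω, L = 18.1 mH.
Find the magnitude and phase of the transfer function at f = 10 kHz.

Step 1 — Angular frequency: ω = 2π·1e+04 = 6.283e+04 rad/s.
Step 2 — Transfer function: H(jω) = jωL/(R + jωL).
Step 3 — Numerator jωL = j·1137; denominator R + jωL = 18.1 + j1137.
Step 4 — H = 0.9997 + j0.01591.
Step 5 — Magnitude: |H| = 0.9999 (-0.0 dB); phase: φ = 0.9°.

|H| = 0.9999 (-0.0 dB), φ = 0.9°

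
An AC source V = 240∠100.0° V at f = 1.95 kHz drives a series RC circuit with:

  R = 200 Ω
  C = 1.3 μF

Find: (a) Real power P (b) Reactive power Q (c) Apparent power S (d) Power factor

Step 1 — Angular frequency: ω = 2π·f = 2π·1950 = 1.225e+04 rad/s.
Step 2 — Component impedances:
  R: Z = R = 200 Ω
  C: Z = 1/(jωC) = -j/(ω·C) = 0 - j62.78 Ω
Step 3 — Series combination: Z_total = R + C = 200 - j62.78 Ω = 209.6∠-17.4° Ω.
Step 4 — Source phasor: V = 240∠100.0° V = -41.68 + j236.4 V.
Step 5 — Current: I = V / Z = -0.5274 + j1.016 A = 1.145∠117.4° A.
Step 6 — Complex power: S = V·I* = 262.2 - j82.3 VA.
Step 7 — Real power: P = Re(S) = 262.2 W.
Step 8 — Reactive power: Q = Im(S) = -82.3 VAR.
Step 9 — Apparent power: |S| = 274.8 VA.
Step 10 — Power factor: PF = P/|S| = 0.9541 (leading).

(a) P = 262.2 W  (b) Q = -82.3 VAR  (c) S = 274.8 VA  (d) PF = 0.9541 (leading)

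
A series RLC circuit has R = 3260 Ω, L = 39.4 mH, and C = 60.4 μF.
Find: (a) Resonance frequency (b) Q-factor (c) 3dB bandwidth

Step 1 — Resonance: ω₀ = 1/√(LC) = 1/√(0.0394·6.04e-05) = 648.2 rad/s.
Step 2 — f₀ = ω₀/(2π) = 103.2 Hz.
Step 3 — Series Q: Q = ω₀L/R = 648.2·0.0394/3260 = 0.007835.
Step 4 — Bandwidth: Δω = ω₀/Q = 8.274e+04 rad/s; BW = Δω/(2π) = 1.317e+04 Hz.

(a) f₀ = 103.2 Hz  (b) Q = 0.007835  (c) BW = 1.317e+04 Hz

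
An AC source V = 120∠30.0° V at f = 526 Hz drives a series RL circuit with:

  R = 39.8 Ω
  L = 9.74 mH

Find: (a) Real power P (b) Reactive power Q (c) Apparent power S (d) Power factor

Step 1 — Angular frequency: ω = 2π·f = 2π·526 = 3305 rad/s.
Step 2 — Component impedances:
  R: Z = R = 39.8 Ω
  L: Z = jωL = j·3305·0.00974 = 0 + j32.19 Ω
Step 3 — Series combination: Z_total = R + L = 39.8 + j32.19 Ω = 51.19∠39.0° Ω.
Step 4 — Source phasor: V = 120∠30.0° V = 103.9 + j60 V.
Step 5 — Current: I = V / Z = 2.316 - j0.3654 A = 2.344∠-9.0° A.
Step 6 — Complex power: S = V·I* = 218.7 + j176.9 VA.
Step 7 — Real power: P = Re(S) = 218.7 W.
Step 8 — Reactive power: Q = Im(S) = 176.9 VAR.
Step 9 — Apparent power: |S| = 281.3 VA.
Step 10 — Power factor: PF = P/|S| = 0.7775 (lagging).

(a) P = 218.7 W  (b) Q = 176.9 VAR  (c) S = 281.3 VA  (d) PF = 0.7775 (lagging)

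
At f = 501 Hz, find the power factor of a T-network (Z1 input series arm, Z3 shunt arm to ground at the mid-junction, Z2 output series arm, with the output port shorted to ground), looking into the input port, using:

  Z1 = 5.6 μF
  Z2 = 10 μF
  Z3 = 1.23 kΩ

Step 1 — Angular frequency: ω = 2π·f = 2π·501 = 3148 rad/s.
Step 2 — Component impedances:
  Z1: Z = 1/(jωC) = -j/(ω·C) = 0 - j56.73 Ω
  Z2: Z = 1/(jωC) = -j/(ω·C) = 0 - j31.77 Ω
  Z3: Z = R = 1230 Ω
Step 3 — With the output port shorted to ground, the output series arm Z2 runs from the junction to ground; the shunt arm Z3 also runs from the junction to ground. They appear in parallel: Z3 || Z2 = 0.8199 - j31.75 Ω.
Step 4 — Series with input arm Z1: Z_in = Z1 + (Z3 || Z2) = 0.8199 - j88.47 Ω = 88.48∠-89.5° Ω.
Step 5 — Power factor: PF = cos(φ) = Re(Z)/|Z| = 0.8199/88.48 = 0.009267.
Step 6 — Type: Im(Z) = -88.47 ⇒ leading (phase φ = -89.5°).

PF = 0.009267 (leading, φ = -89.5°)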